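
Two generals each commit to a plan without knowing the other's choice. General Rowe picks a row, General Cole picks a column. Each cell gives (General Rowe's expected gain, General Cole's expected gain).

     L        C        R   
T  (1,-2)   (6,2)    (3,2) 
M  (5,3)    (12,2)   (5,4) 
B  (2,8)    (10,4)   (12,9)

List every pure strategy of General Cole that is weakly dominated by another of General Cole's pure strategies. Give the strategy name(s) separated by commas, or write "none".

L, C

L: dominated, since R does at least as well everywhere (T: 2>-2, M: 4>3, B: 9>8).
R weakly dominates C — T: 2=2, M: 4>2, B: 9>4.
Nothing dominates R: L at T (2>-2); C at M (4>2).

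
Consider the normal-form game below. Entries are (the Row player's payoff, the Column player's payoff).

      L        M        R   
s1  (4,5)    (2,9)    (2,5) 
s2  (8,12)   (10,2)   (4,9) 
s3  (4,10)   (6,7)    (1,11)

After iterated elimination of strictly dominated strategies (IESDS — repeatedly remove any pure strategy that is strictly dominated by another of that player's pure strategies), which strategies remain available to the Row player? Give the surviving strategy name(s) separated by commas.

s2

For the Row player, s2 strictly dominates s1 on the remaining columns (L: 8>4, M: 10>2, R: 4>2); eliminate s1.
For the Row player, s2 strictly dominates s3 on the remaining columns (L: 8>4, M: 10>6, R: 4>1); eliminate s3.
Column M is eliminated: L beats it against every remaining row (s2: 12>2).
The Column player's strategy R is strictly dominated by L (s2: 12>9) and is removed.
Among the remaining strategies, none is strictly dominated by another pure strategy of the same player, so the elimination stops.
Surviving strategies — the Row player: {s2}; the Column player: {L}.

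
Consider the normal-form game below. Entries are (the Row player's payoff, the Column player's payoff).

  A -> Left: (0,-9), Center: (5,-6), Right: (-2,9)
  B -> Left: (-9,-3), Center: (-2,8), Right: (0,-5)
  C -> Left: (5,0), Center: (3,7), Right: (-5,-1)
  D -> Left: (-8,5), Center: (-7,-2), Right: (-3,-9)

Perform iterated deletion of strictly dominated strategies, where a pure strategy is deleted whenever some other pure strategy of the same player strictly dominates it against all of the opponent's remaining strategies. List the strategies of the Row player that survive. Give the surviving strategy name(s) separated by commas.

A, B

The Row player's strategy D is strictly dominated by A (Left: 0>-8, Center: 5>-7, Right: -2>-3) and is removed.
For the Column player, Center strictly dominates Left on the remaining rows (A: -6>-9, B: 8>-3, C: 7>0); eliminate Left.
Row C is eliminated: A beats it against every remaining column (Center: 5>3, Right: -2>-5).
Among the remaining strategies, none is strictly dominated by another pure strategy of the same player, so the elimination stops.
Surviving strategies — the Row player: {A, B}; the Column player: {Center, Right}.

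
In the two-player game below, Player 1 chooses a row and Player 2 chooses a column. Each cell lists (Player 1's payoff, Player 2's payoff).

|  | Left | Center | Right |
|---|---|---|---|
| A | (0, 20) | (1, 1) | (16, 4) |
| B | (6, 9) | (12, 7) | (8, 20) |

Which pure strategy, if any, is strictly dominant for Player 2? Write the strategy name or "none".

Left fails to dominate Right at B (9<20).
Center fails to dominate Left at A (1<20).
Right fails to dominate Left at A (4<20).
No single strategy dominates all the others.

none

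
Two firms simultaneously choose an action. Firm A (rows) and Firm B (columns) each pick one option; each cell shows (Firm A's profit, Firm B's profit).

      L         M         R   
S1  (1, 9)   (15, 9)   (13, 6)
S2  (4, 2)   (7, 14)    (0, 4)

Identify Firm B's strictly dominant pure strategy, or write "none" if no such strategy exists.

none

L fails to dominate M at S1 (9=9).
M fails to dominate L at S1 (9=9).
R fails to dominate L at S1 (6<9).
No single strategy dominates all the others.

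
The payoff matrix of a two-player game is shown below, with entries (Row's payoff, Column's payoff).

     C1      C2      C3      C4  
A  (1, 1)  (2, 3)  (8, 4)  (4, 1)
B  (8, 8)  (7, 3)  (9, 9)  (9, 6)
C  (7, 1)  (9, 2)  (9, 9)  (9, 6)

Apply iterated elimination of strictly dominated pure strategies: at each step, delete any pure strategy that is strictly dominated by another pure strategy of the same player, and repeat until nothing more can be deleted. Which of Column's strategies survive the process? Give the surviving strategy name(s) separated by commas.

Row A is eliminated: B beats it against every remaining column (C1: 8>1, C2: 7>2, C3: 9>8, C4: 9>4).
Column's strategy C1 is strictly dominated by C3 (B: 9>8, C: 9>1) and is removed.
For Column, C3 strictly dominates C2 on the remaining rows (B: 9>3, C: 9>2); eliminate C2.
For Column, C3 strictly dominates C4 on the remaining rows (B: 9>6, C: 9>6); eliminate C4.
Among the remaining strategies, none is strictly dominated by another pure strategy of the same player, so the elimination stops.
Surviving strategies — Row: {B, C}; Column: {C3}.

C3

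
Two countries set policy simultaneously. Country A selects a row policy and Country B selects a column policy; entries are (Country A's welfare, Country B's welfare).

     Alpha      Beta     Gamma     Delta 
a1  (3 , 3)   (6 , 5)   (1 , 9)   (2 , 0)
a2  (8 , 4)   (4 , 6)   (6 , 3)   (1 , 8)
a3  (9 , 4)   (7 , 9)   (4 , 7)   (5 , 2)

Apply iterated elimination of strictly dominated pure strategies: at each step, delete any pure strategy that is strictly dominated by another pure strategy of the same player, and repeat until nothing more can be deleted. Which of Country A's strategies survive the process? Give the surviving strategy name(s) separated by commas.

a3

Country A's strategy a1 is strictly dominated by a3 (Alpha: 9>3, Beta: 7>6, Gamma: 4>1, Delta: 5>2) and is removed.
Column Alpha is eliminated: Beta beats it against every remaining row (a2: 6>4, a3: 9>4).
Country B's strategy Gamma is strictly dominated by Beta (a2: 6>3, a3: 9>7) and is removed.
Row a2 is eliminated: a3 beats it against every remaining column (Beta: 7>4, Delta: 5>1).
For Country B, Beta strictly dominates Delta on the remaining rows (a3: 9>2); eliminate Delta.
Among the remaining strategies, none is strictly dominated by another pure strategy of the same player, so the elimination stops.
Surviving strategies — Country A: {a3}; Country B: {Beta}.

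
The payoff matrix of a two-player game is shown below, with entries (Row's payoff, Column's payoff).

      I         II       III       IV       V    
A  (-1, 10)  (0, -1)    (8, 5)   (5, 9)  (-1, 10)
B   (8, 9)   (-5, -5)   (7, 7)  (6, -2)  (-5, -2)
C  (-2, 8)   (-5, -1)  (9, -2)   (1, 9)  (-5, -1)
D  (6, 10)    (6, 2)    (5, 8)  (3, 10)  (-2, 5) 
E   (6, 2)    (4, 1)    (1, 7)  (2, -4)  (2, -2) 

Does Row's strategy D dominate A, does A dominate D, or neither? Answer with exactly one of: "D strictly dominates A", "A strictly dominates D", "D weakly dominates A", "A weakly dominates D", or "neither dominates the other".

neither dominates the other

D's payoffs vs A's, by Column's action — I: 6>-1, II: 6>0, III: 5<8, IV: 3<5, V: -2<-1.
D does better at I, II but worse at III, IV, V; neither strategy dominates the other.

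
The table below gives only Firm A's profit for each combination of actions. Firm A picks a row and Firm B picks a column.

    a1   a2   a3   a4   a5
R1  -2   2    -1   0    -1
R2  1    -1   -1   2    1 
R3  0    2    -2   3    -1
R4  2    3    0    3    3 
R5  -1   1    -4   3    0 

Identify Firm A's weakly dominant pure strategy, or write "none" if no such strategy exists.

R4

R4 vs R1: a1: 2>-2, a2: 3>2, a3: 0>-1, a4: 3>0, a5: 3>-1.
R4 vs R2: a1: 2>1, a2: 3>-1, a3: 0>-1, a4: 3>2, a5: 3>1.
R4 vs R3: a1: 2>0, a2: 3>2, a3: 0>-2, a4: 3=3, a5: 3>-1.
R4 vs R5: a1: 2>-1, a2: 3>1, a3: 0>-4, a4: 3=3, a5: 3>0.
R4 is at least as good as every other strategy against every opponent action, so it is weakly dominant.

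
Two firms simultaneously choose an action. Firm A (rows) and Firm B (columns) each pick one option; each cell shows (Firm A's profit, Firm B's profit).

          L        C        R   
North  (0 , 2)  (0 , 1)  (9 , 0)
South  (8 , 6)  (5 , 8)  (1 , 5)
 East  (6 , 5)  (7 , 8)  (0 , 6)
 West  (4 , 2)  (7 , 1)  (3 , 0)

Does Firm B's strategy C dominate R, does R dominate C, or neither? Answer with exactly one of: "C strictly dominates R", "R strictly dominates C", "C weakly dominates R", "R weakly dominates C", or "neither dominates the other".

C strictly dominates R

Compare C to R across each choice by Firm A: North: 1>0, South: 8>5, East: 8>6, West: 1>0.
C gives a strictly higher payoff against each choice by Firm A, so C strictly dominates R.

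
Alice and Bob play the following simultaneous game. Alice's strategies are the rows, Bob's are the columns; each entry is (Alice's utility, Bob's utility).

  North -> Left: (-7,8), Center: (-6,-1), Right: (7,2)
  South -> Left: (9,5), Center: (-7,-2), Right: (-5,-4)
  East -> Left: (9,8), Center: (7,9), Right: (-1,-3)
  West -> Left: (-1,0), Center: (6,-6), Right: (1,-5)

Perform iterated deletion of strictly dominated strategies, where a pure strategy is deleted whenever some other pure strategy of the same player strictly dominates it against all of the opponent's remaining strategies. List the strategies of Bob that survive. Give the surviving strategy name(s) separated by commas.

Left, Center

Column Right is eliminated: Left beats it against every remaining row (North: 8>2, South: 5>-4, East: 8>-3, West: 0>-5).
Alice's strategy North is strictly dominated by East (Left: 9>-7, Center: 7>-6) and is removed.
For Alice, East strictly dominates West on the remaining columns (Left: 9>-1, Center: 7>6); eliminate West.
Among the remaining strategies, none is strictly dominated by another pure strategy of the same player, so the elimination stops.
Surviving strategies — Alice: {South, East}; Bob: {Left, Center}.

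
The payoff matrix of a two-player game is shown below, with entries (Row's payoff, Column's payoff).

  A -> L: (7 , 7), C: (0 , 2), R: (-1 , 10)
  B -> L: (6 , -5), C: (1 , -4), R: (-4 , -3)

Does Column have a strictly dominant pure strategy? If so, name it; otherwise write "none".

R vs L: A: 10>7, B: -3>-5.
R vs C: A: 10>2, B: -3>-4.
R strictly beats every other strategy against every opponent action, so it is strictly dominant.

R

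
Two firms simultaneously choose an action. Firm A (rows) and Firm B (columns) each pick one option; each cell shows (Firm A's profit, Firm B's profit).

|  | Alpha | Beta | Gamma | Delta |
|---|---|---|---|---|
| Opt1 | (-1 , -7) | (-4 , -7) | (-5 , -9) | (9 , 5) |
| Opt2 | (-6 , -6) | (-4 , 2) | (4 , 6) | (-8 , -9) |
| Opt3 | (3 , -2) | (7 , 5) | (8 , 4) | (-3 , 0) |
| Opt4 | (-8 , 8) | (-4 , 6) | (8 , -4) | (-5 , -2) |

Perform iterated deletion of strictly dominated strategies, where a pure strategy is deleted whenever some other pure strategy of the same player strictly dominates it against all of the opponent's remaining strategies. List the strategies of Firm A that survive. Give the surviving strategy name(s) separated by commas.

Row Opt2 is eliminated: Opt3 beats it against every remaining column (Alpha: 3>-6, Beta: 7>-4, Gamma: 8>4, Delta: -3>-8).
Firm B's strategy Gamma is strictly dominated by Beta (Opt1: -7>-9, Opt3: 5>4, Opt4: 6>-4) and is removed.
Firm A's strategy Opt4 is strictly dominated by Opt3 (Alpha: 3>-8, Beta: 7>-4, Delta: -3>-5) and is removed.
Column Alpha is eliminated: Delta beats it against every remaining row (Opt1: 5>-7, Opt3: 0>-2).
Among the remaining strategies, none is strictly dominated by another pure strategy of the same player, so the elimination stops.
Surviving strategies — Firm A: {Opt1, Opt3}; Firm B: {Beta, Delta}.

Opt1, Opt3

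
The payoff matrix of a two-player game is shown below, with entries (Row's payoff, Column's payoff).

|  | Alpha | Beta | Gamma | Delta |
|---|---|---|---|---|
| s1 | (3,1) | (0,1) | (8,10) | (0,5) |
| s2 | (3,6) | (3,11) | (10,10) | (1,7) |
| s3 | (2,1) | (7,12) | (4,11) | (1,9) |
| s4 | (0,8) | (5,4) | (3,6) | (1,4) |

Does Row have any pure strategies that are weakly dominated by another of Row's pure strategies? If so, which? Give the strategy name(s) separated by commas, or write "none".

s2 weakly dominates s1 — Alpha: 3=3, Beta: 3>0, Gamma: 10>8, Delta: 1>0.
s2: no other strategy beats it everywhere (s1 at Beta (3>0); s3 at Alpha (3>2); s4 at Alpha (3>0)).
Nothing dominates s3: s1 at Beta (7>0); s2 at Beta (7>3); s4 at Alpha (2>0).
s4: dominated, since s3 does at least as well everywhere (Alpha: 2>0, Beta: 7>5, Gamma: 4>3, Delta: 1=1).

s1, s4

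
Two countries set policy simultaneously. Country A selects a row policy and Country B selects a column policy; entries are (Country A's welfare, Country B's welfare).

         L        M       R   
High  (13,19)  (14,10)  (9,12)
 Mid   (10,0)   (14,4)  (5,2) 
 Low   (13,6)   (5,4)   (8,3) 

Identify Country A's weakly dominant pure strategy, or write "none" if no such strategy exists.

High vs Mid: L: 13>10, M: 14=14, R: 9>5.
High vs Low: L: 13=13, M: 14>5, R: 9>8.
High is at least as good as every other strategy against every opponent action, so it is weakly dominant.

High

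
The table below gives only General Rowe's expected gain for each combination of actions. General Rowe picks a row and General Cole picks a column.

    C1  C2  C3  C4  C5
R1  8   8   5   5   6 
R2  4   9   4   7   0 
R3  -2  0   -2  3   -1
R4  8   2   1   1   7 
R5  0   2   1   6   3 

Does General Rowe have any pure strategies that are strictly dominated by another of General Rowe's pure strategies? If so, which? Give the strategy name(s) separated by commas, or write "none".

R1: no other strategy beats it everywhere (R2 at C1 (8>4); R3 at C1 (8>-2); R4 at C1 (8=8); R5 at C1 (8>0)).
Nothing dominates R2: R1 at C2 (9>8); R3 at C1 (4>-2); R4 at C2 (9>2); R5 at C1 (4>0).
R3 is strictly dominated by R1 (C1: 8>-2, C2: 8>0, C3: 5>-2, C4: 5>3, C5: 6>-1).
R4: no other strategy beats it everywhere (R1 at C1 (8=8); R2 at C1 (8>4); R3 at C1 (8>-2); R5 at C1 (8>0)).
R5 is not dominated — it holds its own against R1 at C4 (6>5); R2 at C5 (3>0); R3 at C1 (0>-2); R4 at C2 (2=2).

R3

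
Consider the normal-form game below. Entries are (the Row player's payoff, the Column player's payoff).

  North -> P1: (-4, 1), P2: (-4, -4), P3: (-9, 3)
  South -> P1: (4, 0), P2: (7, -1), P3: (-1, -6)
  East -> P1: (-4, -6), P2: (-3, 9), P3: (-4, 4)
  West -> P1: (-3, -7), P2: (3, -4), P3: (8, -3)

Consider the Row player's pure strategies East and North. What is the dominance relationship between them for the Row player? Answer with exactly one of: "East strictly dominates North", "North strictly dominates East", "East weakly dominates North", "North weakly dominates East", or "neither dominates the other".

East weakly dominates North

East's payoffs vs North's, by the Column player's action — P1: -4=-4, P2: -3>-4, P3: -4>-9.
East is at least as good everywhere and strictly better somewhere (tied only at P1), so East weakly but not strictly dominates North.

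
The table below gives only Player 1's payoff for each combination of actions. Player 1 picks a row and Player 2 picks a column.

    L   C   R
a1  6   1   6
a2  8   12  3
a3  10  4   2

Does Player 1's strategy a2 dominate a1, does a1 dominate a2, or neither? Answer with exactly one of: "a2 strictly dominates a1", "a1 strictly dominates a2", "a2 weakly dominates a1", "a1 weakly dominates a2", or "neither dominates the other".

a2's payoffs vs a1's, by Player 2's action — L: 8>6, C: 12>1, R: 3<6.
a2 does better at L, C but worse at R; neither strategy dominates the other.

neither dominates the other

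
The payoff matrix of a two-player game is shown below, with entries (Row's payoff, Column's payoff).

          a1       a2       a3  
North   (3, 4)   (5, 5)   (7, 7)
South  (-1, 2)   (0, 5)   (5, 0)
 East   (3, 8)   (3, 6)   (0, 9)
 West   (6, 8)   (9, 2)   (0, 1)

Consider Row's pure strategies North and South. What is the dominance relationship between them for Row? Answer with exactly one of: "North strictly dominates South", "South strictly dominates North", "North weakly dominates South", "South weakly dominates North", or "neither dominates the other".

North strictly dominates South

Compare North to South across each choice by Column: a1: 3>-1, a2: 5>0, a3: 7>5.
North gives a strictly higher payoff against each choice by Column, so North strictly dominates South.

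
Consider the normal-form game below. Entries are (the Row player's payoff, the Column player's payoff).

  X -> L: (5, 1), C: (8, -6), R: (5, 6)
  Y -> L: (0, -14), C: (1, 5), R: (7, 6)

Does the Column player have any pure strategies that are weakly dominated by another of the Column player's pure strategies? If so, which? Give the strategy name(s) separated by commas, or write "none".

L is weakly dominated by R (X: 6>1, Y: 6>-14).
C: dominated, since R does at least as well everywhere (X: 6>-6, Y: 6>5).
Nothing dominates R: L at X (6>1); C at X (6>-6).

L, C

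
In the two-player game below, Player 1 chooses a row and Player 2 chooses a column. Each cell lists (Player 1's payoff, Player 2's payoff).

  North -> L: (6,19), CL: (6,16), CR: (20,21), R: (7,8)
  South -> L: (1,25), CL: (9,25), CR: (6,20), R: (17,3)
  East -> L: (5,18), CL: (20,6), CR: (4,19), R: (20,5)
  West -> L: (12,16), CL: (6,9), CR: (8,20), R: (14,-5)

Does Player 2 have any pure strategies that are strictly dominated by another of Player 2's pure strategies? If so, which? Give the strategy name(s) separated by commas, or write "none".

R

Nothing dominates L: CL at North (19>16); CR at South (25>20); R at North (19>8).
CL: no other strategy beats it everywhere (L at South (25=25); CR at South (25>20); R at North (16>8)).
Nothing dominates CR: L at North (21>19); CL at North (21>16); R at North (21>8).
R: dominated, since L does at least as well everywhere (North: 19>8, South: 25>3, East: 18>5, West: 16>-5).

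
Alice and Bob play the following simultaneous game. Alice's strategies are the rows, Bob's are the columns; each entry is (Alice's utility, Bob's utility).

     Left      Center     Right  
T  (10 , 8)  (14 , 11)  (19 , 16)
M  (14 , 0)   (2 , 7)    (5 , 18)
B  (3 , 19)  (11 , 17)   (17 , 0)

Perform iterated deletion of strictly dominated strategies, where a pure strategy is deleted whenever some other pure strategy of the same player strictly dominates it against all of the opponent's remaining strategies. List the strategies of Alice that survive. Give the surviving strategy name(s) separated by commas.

Alice's strategy B is strictly dominated by T (Left: 10>3, Center: 14>11, Right: 19>17) and is removed.
Column Left is eliminated: Center beats it against every remaining row (T: 11>8, M: 7>0).
Row M is eliminated: T beats it against every remaining column (Center: 14>2, Right: 19>5).
Column Center is eliminated: Right beats it against every remaining row (T: 16>11).
Among the remaining strategies, none is strictly dominated by another pure strategy of the same player, so the elimination stops.
Surviving strategies — Alice: {T}; Bob: {Right}.

T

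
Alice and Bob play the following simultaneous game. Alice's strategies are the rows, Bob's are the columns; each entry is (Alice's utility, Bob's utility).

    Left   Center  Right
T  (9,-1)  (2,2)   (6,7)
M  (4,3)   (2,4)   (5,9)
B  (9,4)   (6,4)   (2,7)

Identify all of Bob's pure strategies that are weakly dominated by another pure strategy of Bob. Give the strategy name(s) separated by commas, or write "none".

Left: dominated, since Center does at least as well everywhere (T: 2>-1, M: 4>3, B: 4=4).
Center: dominated, since Right does at least as well everywhere (T: 7>2, M: 9>4, B: 7>4).
Nothing dominates Right: Left at T (7>-1); Center at T (7>2).

Left, Center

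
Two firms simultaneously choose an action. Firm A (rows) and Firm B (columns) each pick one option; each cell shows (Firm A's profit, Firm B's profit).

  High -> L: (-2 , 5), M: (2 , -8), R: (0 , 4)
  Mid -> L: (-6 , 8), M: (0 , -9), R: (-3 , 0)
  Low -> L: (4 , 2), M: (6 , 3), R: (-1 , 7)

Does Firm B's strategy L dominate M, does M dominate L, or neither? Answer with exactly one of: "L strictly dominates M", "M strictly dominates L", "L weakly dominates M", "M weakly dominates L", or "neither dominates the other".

neither dominates the other

Compare L to M across each choice by Firm A: High: 5>-8, Mid: 8>-9, Low: 2<3.
L does better at High, Mid but worse at Low; neither strategy dominates the other.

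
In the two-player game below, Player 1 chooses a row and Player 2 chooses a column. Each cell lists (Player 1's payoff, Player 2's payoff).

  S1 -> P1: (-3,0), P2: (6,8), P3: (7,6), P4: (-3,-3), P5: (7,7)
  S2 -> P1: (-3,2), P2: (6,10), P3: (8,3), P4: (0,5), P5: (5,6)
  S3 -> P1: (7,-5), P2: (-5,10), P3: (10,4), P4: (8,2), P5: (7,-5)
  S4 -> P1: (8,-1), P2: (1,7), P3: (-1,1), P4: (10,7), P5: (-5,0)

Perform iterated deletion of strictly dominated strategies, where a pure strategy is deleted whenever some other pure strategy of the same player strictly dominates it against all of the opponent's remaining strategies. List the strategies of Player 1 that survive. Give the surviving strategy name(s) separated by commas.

Player 2's strategy P1 is strictly dominated by P2 (S1: 8>0, S2: 10>2, S3: 10>-5, S4: 7>-1) and is removed.
Player 2's strategy P3 is strictly dominated by P2 (S1: 8>6, S2: 10>3, S3: 10>4, S4: 7>1) and is removed.
Column P5 is eliminated: P2 beats it against every remaining row (S1: 8>7, S2: 10>6, S3: 10>-5, S4: 7>0).
Player 1's strategy S3 is strictly dominated by S4 (P2: 1>-5, P4: 10>8) and is removed.
Among the remaining strategies, none is strictly dominated by another pure strategy of the same player, so the elimination stops.
Surviving strategies — Player 1: {S1, S2, S4}; Player 2: {P2, P4}.

S1, S2, S4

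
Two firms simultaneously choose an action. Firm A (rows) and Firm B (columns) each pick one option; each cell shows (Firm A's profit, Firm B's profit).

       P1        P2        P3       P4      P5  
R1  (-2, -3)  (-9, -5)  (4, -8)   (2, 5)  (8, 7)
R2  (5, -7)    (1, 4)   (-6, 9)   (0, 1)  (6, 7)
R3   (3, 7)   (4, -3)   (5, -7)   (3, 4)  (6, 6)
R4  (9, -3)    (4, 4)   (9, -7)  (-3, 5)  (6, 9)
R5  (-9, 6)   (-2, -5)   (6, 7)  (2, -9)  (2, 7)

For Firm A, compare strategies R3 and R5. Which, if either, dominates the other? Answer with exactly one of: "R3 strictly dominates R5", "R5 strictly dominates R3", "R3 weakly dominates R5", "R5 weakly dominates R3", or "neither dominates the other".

R3's payoffs vs R5's, by Firm B's action — P1: 3>-9, P2: 4>-2, P3: 5<6, P4: 3>2, P5: 6>2.
R3 does better at P1, P2, P4, P5 but worse at P3; neither strategy dominates the other.

neither dominates the other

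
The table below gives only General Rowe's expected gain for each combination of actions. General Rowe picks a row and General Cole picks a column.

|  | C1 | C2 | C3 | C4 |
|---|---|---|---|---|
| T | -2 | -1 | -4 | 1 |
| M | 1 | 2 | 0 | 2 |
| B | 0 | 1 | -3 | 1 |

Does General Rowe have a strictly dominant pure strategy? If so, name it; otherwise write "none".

M vs T: C1: 1>-2, C2: 2>-1, C3: 0>-4, C4: 2>1.
M vs B: C1: 1>0, C2: 2>1, C3: 0>-3, C4: 2>1.
M strictly beats every other strategy against every opponent action, so it is strictly dominant.

M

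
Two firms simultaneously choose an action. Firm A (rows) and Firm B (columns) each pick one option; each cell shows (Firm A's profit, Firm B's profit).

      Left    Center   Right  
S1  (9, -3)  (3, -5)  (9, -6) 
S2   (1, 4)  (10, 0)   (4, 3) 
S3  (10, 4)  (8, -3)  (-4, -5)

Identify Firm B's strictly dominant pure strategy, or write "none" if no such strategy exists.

Left

Left vs Center: S1: -3>-5, S2: 4>0, S3: 4>-3.
Left vs Right: S1: -3>-6, S2: 4>3, S3: 4>-5.
Left strictly beats every other strategy against every opponent action, so it is strictly dominant.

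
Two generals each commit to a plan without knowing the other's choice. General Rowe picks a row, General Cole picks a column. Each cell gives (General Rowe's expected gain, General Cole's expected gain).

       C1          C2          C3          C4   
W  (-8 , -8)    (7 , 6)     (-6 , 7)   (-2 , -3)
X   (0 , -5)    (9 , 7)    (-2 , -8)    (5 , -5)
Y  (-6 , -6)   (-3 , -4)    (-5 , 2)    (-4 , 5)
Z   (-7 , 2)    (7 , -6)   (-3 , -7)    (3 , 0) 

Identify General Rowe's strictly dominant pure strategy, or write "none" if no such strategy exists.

X

X vs W: C1: 0>-8, C2: 9>7, C3: -2>-6, C4: 5>-2.
X vs Y: C1: 0>-6, C2: 9>-3, C3: -2>-5, C4: 5>-4.
X vs Z: C1: 0>-7, C2: 9>7, C3: -2>-3, C4: 5>3.
X strictly beats every other strategy against every opponent action, so it is strictly dominant.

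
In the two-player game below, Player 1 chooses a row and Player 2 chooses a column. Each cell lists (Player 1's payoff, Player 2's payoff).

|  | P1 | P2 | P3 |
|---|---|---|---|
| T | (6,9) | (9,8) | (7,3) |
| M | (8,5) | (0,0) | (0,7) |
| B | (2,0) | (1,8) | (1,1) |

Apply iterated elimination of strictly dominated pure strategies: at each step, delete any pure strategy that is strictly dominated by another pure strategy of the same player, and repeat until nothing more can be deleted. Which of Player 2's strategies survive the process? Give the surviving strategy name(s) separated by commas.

Row B is eliminated: T beats it against every remaining column (P1: 6>2, P2: 9>1, P3: 7>1).
Column P2 is eliminated: P1 beats it against every remaining row (T: 9>8, M: 5>0).
Among the remaining strategies, none is strictly dominated by another pure strategy of the same player, so the elimination stops.
Surviving strategies — Player 1: {T, M}; Player 2: {P1, P3}.

P1, P3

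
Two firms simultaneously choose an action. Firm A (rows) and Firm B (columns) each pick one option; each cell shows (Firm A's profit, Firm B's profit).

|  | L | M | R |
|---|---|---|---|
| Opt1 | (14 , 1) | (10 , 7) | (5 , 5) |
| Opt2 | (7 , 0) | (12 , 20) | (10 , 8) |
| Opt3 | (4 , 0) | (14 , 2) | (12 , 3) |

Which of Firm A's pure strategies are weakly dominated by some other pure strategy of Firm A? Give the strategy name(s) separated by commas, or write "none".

none

Opt1 is not dominated — it holds its own against Opt2 at L (14>7); Opt3 at L (14>4).
Nothing dominates Opt2: Opt1 at M (12>10); Opt3 at L (7>4).
Opt3 is not dominated — it holds its own against Opt1 at M (14>10); Opt2 at M (14>12).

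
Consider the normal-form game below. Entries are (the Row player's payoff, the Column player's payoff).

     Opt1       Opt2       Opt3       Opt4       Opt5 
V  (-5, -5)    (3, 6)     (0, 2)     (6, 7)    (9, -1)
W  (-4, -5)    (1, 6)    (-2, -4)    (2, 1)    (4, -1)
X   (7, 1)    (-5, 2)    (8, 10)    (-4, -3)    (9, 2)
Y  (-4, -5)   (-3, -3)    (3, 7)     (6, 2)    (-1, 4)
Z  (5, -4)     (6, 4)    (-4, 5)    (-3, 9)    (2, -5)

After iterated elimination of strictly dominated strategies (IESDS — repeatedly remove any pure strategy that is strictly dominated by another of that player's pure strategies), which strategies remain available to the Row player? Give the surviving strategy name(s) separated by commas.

For the Column player, Opt2 strictly dominates Opt1 on the remaining rows (V: 6>-5, W: 6>-5, X: 2>1, Y: -3>-5, Z: 4>-4); eliminate Opt1.
For the Row player, V strictly dominates W on the remaining columns (Opt2: 3>1, Opt3: 0>-2, Opt4: 6>2, Opt5: 9>4); eliminate W.
For the Column player, Opt3 strictly dominates Opt5 on the remaining rows (V: 2>-1, X: 10>2, Y: 7>4, Z: 5>-5); eliminate Opt5.
Among the remaining strategies, none is strictly dominated by another pure strategy of the same player, so the elimination stops.
Surviving strategies — the Row player: {V, X, Y, Z}; the Column player: {Opt2, Opt3, Opt4}.

V, X, Y, Z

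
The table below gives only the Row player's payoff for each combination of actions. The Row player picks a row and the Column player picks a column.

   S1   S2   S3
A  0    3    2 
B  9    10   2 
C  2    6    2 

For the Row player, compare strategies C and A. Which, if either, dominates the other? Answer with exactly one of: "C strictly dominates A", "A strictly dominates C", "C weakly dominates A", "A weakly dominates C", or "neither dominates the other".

C weakly dominates A

C's payoffs vs A's, by the Column player's action — S1: 2>0, S2: 6>3, S3: 2=2.
C is at least as good everywhere and strictly better somewhere (tied only at S3), so C weakly but not strictly dominates A.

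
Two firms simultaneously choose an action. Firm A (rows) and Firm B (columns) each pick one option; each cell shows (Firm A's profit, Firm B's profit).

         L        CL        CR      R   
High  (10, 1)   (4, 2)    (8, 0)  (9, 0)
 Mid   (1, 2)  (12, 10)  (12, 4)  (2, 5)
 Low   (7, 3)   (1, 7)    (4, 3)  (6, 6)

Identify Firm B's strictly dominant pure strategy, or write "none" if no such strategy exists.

CL

CL vs L: High: 2>1, Mid: 10>2, Low: 7>3.
CL vs CR: High: 2>0, Mid: 10>4, Low: 7>3.
CL vs R: High: 2>0, Mid: 10>5, Low: 7>6.
CL strictly beats every other strategy against every opponent action, so it is strictly dominant.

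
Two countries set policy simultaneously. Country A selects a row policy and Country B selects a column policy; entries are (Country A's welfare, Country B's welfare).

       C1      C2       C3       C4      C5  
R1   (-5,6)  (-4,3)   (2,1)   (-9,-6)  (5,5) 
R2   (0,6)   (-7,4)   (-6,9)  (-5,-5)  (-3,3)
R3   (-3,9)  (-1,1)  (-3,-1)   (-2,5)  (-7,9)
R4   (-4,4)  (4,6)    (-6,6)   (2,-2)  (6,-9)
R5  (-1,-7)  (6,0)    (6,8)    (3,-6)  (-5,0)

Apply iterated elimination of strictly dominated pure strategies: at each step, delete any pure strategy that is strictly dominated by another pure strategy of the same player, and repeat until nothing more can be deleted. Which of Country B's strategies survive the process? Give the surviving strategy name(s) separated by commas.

For Country A, R5 strictly dominates R3 on the remaining columns (C1: -1>-3, C2: 6>-1, C3: 6>-3, C4: 3>-2, C5: -5>-7); eliminate R3.
Column C4 is eliminated: C2 beats it against every remaining row (R1: 3>-6, R2: 4>-5, R4: 6>-2, R5: 0>-6).
Among the remaining strategies, none is strictly dominated by another pure strategy of the same player, so the elimination stops.
Surviving strategies — Country A: {R1, R2, R4, R5}; Country B: {C1, C2, C3, C5}.

C1, C2, C3, C5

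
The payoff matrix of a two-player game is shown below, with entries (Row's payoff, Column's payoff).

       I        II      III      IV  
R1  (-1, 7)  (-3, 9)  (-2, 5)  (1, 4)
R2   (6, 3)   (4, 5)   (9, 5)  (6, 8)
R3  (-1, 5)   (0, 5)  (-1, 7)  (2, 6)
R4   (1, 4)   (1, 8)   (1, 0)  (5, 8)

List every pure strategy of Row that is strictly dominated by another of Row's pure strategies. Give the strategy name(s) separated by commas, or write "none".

R1, R3, R4

R1 is strictly dominated by R2 (I: 6>-1, II: 4>-3, III: 9>-2, IV: 6>1).
R2 is not dominated — it holds its own against R1 at I (6>-1); R3 at I (6>-1); R4 at I (6>1).
R3: dominated, since R2 does at least as well everywhere (I: 6>-1, II: 4>0, III: 9>-1, IV: 6>2).
R4: dominated, since R2 does at least as well everywhere (I: 6>1, II: 4>1, III: 9>1, IV: 6>5).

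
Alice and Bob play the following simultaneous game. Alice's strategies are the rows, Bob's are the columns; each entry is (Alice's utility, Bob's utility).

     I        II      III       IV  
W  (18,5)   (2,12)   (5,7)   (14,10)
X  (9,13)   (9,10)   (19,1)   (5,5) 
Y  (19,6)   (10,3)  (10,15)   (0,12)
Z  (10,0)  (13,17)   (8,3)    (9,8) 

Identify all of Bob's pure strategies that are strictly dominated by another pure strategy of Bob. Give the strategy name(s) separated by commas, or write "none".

Nothing dominates I: II at X (13>10); III at X (13>1); IV at X (13>5).
II: no other strategy beats it everywhere (I at W (12>5); III at W (12>7); IV at W (12>10)).
Nothing dominates III: I at W (7>5); II at Y (15>3); IV at Y (15>12).
Nothing dominates IV: I at W (10>5); II at Y (12>3); III at W (10>7).

none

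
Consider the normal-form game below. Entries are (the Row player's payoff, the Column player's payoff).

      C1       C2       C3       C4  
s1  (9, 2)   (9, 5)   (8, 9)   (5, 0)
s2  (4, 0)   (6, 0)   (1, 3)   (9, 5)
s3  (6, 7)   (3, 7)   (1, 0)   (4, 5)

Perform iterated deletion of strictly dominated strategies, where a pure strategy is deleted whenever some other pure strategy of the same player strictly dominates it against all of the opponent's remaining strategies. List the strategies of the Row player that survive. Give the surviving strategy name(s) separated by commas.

Row s3 is eliminated: s1 beats it against every remaining column (C1: 9>6, C2: 9>3, C3: 8>1, C4: 5>4).
Column C1 is eliminated: C3 beats it against every remaining row (s1: 9>2, s2: 3>0).
Column C2 is eliminated: C3 beats it against every remaining row (s1: 9>5, s2: 3>0).
Among the remaining strategies, none is strictly dominated by another pure strategy of the same player, so the elimination stops.
Surviving strategies — the Row player: {s1, s2}; the Column player: {C3, C4}.

s1, s2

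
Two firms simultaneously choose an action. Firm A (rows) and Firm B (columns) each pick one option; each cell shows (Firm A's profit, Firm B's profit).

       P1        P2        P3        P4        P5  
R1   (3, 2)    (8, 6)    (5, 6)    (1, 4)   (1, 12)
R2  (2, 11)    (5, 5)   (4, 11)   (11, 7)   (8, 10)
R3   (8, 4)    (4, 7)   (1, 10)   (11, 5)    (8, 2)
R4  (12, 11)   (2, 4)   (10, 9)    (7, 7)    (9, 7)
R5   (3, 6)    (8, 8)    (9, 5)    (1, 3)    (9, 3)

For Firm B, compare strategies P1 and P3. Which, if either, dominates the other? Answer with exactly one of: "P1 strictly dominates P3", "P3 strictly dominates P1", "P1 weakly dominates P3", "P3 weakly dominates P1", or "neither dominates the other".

Compare P1 to P3 across each opponent action: R1: 2<6, R2: 11=11, R3: 4<10, R4: 11>9, R5: 6>5.
P1 does better at R4, R5 but worse at R1, R3; neither strategy dominates the other.

neither dominates the other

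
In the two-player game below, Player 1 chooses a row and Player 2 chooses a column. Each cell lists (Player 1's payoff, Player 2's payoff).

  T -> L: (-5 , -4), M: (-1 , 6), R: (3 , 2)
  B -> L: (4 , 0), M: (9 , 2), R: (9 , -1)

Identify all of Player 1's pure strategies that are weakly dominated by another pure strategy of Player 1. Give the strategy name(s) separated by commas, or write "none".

B weakly dominates T — L: 4>-5, M: 9>-1, R: 9>3.
Nothing dominates B: T at L (4>-5).

T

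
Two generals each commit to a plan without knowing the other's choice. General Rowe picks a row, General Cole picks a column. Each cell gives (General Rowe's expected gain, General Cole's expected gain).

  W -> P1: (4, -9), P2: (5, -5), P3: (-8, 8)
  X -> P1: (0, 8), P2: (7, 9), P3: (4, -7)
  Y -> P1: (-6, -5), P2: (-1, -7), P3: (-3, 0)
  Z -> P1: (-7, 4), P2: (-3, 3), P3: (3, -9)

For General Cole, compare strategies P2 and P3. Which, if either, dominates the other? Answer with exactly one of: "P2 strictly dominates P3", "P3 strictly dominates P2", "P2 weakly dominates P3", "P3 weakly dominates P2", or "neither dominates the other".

neither dominates the other

Compare P2 to P3 across every action of General Rowe: W: -5<8, X: 9>-7, Y: -7<0, Z: 3>-9.
P2 does better at X, Z but worse at W, Y; neither strategy dominates the other.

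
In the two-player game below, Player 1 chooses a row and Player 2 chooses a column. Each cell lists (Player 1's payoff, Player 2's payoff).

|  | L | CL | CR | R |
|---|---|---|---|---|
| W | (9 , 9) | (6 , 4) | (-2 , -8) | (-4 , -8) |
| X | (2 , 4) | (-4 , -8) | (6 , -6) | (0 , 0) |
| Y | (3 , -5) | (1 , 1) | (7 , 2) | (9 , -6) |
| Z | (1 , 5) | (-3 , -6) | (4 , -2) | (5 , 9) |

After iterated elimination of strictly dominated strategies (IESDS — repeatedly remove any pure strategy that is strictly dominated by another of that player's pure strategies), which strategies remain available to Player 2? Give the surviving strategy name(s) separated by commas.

L, CL, CR

For Player 1, Y strictly dominates X on the remaining columns (L: 3>2, CL: 1>-4, CR: 7>6, R: 9>0); eliminate X.
Row Z is eliminated: Y beats it against every remaining column (L: 3>1, CL: 1>-3, CR: 7>4, R: 9>5).
For Player 2, L strictly dominates R on the remaining rows (W: 9>-8, Y: -5>-6); eliminate R.
Among the remaining strategies, none is strictly dominated by another pure strategy of the same player, so the elimination stops.
Surviving strategies — Player 1: {W, Y}; Player 2: {L, CL, CR}.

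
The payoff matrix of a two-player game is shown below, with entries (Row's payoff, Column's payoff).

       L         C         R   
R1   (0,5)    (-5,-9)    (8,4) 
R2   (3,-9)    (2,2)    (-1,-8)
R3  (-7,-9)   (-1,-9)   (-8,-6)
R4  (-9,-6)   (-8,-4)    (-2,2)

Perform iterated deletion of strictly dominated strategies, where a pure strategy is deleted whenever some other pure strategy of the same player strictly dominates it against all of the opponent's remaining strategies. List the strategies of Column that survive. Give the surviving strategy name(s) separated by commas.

For Row, R2 strictly dominates R3 on the remaining columns (L: 3>-7, C: 2>-1, R: -1>-8); eliminate R3.
For Row, R1 strictly dominates R4 on the remaining columns (L: 0>-9, C: -5>-8, R: 8>-2); eliminate R4.
Among the remaining strategies, none is strictly dominated by another pure strategy of the same player, so the elimination stops.
Surviving strategies — Row: {R1, R2}; Column: {L, C, R}.

L, C, R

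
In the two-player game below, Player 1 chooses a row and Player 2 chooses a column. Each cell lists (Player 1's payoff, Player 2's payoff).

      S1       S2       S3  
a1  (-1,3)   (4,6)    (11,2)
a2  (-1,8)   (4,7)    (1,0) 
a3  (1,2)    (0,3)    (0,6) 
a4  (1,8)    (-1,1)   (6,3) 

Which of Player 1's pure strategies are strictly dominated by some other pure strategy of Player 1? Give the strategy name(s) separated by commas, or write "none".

none

a1: no other strategy beats it everywhere (a2 at S1 (-1=-1); a3 at S2 (4>0); a4 at S2 (4>-1)).
Nothing dominates a2: a1 at S1 (-1=-1); a3 at S2 (4>0); a4 at S2 (4>-1).
Nothing dominates a3: a1 at S1 (1>-1); a2 at S1 (1>-1); a4 at S1 (1=1).
a4: no other strategy beats it everywhere (a1 at S1 (1>-1); a2 at S1 (1>-1); a3 at S1 (1=1)).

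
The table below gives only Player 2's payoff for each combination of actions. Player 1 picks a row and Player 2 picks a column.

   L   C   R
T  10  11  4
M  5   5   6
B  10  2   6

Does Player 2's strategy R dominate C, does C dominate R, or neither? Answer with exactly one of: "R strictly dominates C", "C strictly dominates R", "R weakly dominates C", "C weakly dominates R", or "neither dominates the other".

Compare R to C across each choice by Player 1: T: 4<11, M: 6>5, B: 6>2.
R does better at M, B but worse at T; neither strategy dominates the other.

neither dominates the other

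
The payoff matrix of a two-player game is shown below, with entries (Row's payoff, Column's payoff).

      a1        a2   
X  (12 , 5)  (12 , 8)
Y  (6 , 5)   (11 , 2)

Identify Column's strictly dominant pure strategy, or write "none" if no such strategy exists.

none

a1 fails to dominate a2 at X (5<8).
a2 fails to dominate a1 at Y (2<5).
No single strategy dominates all the others.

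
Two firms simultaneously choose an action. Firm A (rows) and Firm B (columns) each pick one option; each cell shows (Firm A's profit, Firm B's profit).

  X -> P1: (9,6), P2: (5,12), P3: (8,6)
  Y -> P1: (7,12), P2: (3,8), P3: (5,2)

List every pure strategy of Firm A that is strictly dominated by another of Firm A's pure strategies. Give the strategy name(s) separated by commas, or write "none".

Y

Nothing dominates X: Y at P1 (9>7).
Y: dominated, since X does at least as well everywhere (P1: 9>7, P2: 5>3, P3: 8>5).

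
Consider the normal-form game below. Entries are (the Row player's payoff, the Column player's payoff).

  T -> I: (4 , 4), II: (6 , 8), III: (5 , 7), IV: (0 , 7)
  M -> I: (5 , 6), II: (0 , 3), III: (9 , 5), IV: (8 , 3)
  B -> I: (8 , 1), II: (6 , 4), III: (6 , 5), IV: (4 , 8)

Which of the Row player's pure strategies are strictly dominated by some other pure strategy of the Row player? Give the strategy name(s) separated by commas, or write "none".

none

Nothing dominates T: M at II (6>0); B at II (6=6).
M is not dominated — it holds its own against T at I (5>4); B at III (9>6).
B: no other strategy beats it everywhere (T at I (8>4); M at I (8>5)).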